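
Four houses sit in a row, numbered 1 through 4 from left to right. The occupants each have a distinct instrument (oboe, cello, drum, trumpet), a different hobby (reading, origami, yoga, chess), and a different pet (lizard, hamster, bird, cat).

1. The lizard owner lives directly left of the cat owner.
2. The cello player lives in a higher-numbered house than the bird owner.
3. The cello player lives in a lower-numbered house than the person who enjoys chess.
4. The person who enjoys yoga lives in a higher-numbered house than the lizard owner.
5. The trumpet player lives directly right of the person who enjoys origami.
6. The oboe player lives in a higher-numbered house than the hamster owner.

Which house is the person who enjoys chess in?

3

House 1's instrument must be drum (nothing else left).
That leaves cat as the pet for house 4.
From clue 1, the lizard owner must be in house 3.
By clue 4, the person who enjoys yoga is in house 4.
That leaves chess as the hobby for house 3.
Clue 3 places the cello player in house 2.
That leaves trumpet as the instrument for house 3.
House 4's instrument must be oboe (nothing else left).
Clue 2 places the bird owner in house 1.
By clue 5, the person who enjoys origami is in house 2.
House 1's hobby must be reading (nothing else left).
So house 2 gets hamster for pet.
So: house 1 = drum/reading/bird, house 2 = cello/origami/hamster, house 3 = trumpet/chess/lizard, house 4 = oboe/yoga/cat.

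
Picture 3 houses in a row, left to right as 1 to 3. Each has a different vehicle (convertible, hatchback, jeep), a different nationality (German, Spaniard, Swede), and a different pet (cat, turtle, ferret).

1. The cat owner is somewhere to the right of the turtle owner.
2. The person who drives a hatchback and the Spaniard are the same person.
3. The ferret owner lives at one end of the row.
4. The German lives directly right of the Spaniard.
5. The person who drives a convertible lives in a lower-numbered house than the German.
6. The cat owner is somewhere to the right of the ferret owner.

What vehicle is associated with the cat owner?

jeep

Clue 6: the ferret owner is in house 1.
The only pet still possible for house 3 is cat.
The only vehicle still possible for house 3 is jeep.
House 2 pet: only turtle fits.
The person who drives a convertible is narrowed to house 1 or 2; consider each.
Placing it in house 2 leads to a contradiction, so it's in house 1.
So house 2 gets hatchback for vehicle.
Clue 2: the Spaniard is in house 2.
Clue 4: the German is in house 3.
That leaves Swede as the nationality for house 1.
So: house 1 = convertible/Swede/ferret, house 2 = hatchback/Spaniard/turtle, house 3 = jeep/German/cat.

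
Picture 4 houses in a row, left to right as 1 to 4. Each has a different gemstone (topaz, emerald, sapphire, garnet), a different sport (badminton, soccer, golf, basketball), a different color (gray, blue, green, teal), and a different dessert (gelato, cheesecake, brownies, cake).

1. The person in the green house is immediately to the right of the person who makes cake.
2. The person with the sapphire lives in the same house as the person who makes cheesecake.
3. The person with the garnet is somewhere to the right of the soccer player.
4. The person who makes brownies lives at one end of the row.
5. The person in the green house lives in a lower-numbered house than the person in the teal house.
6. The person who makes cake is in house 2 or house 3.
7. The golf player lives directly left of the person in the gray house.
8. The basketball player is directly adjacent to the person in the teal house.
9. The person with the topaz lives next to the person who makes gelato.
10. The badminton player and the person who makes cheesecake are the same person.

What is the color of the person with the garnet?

That leaves blue as the color for house 1.
Clue 1: the person in the green house is in house 3.
Clue 1 places the person who makes cake in house 2.
Clue 5: the person in the teal house is in house 4.
From clue 8, the basketball player must be in house 3.
So house 4 gets badminton for sport.
The only color still possible for house 2 is gray.
From clue 7, the golf player must be in house 1.
From clue 10, the person who makes cheesecake must be in house 4.
House 2 sport: only soccer fits.
House 1's dessert must be brownies (nothing else left).
House 3's dessert must be gelato (nothing else left).
The person with the sapphire is in house 4 (clue 2).
That leaves emerald as the gemstone for house 1.
House 2 gemstone: only topaz fits.
The only gemstone still possible for house 3 is garnet.
So: house 1 = emerald/golf/blue/brownies, house 2 = topaz/soccer/gray/cake, house 3 = garnet/basketball/green/gelato, house 4 = sapphire/badminton/teal/cheesecake.

green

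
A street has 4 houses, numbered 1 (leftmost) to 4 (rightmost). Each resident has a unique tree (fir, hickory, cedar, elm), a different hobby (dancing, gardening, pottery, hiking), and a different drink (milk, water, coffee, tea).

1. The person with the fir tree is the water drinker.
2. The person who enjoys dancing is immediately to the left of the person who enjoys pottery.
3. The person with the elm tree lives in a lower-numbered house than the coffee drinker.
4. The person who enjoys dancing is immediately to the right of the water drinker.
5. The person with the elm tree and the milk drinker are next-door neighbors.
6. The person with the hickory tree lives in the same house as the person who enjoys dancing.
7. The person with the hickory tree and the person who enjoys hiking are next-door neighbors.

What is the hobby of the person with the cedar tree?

gardening

The only tree still possible for house 4 is cedar.
The person with the fir tree is narrowed to house 1 or 2; consider each.
Placing it in house 2 leads to a contradiction, so it's in house 1.
From clue 1, the water drinker must be in house 1.
From clue 4, the person who enjoys dancing must be in house 2.
By clue 6, the person with the hickory tree is in house 2.
The only tree still possible for house 3 is elm.
The person who enjoys pottery is in house 3 (clue 2).
By clue 3, the coffee drinker is in house 4.
House 1's hobby must be hiking (nothing else left).
So house 4 gets gardening for hobby.
House 3's drink must be tea (nothing else left).
House 2's drink must be milk (nothing else left).
So: house 1 = fir/hiking/water, house 2 = hickory/dancing/milk, house 3 = elm/pottery/tea, house 4 = cedar/gardening/coffee.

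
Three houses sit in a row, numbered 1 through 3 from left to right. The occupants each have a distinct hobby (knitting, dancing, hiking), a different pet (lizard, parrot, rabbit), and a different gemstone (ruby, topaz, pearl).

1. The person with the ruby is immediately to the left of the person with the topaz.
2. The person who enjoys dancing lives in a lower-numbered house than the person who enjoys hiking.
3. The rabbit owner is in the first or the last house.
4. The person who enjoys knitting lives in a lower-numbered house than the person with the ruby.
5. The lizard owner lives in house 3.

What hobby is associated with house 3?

hiking

From clue 4, the person who enjoys knitting must be in house 1.
Clue 4 places the person with the ruby in house 2.
From clue 5, the lizard owner must be in house 3.
House 2 hobby: only dancing fits.
So house 3 gets hiking for hobby.
House 1's pet must be rabbit (nothing else left).
House 2's pet must be parrot (nothing else left).
That leaves pearl as the gemstone for house 1.
That leaves topaz as the gemstone for house 3.
So: house 1 = knitting/rabbit/pearl, house 2 = dancing/parrot/ruby, house 3 = hiking/lizard/topaz.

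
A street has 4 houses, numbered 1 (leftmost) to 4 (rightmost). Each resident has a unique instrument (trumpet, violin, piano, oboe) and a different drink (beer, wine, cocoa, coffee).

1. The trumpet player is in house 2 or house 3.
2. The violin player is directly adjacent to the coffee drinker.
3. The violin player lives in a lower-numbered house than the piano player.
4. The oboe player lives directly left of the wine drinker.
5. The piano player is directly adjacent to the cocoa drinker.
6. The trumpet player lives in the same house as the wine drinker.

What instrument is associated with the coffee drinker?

House 4's instrument must be piano (nothing else left).
Clue 5 places the cocoa drinker in house 3.
The oboe player is in house 1 (clue 4).
From clue 6, the trumpet player must be in house 2.
So house 3 gets violin for instrument.
The only drink still possible for house 2 is wine.
Clue 2: the coffee drinker is in house 4.
The only drink still possible for house 1 is beer.
So: house 1 = oboe/beer, house 2 = trumpet/wine, house 3 = violin/cocoa, house 4 = piano/coffee.

piano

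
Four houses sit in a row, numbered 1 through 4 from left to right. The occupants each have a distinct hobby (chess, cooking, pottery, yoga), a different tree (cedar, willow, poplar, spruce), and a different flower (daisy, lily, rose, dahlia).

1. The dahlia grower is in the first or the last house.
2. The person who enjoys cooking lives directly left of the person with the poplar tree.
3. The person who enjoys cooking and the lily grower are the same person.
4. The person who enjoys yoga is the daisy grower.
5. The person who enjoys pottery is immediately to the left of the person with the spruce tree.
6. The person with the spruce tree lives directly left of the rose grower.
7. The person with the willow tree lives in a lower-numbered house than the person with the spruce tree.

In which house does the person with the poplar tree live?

The person who enjoys pottery is narrowed to house 1 or 2; consider each.
Placing it in house 2 leads to a contradiction, so it's in house 1.
Clue 5 places the person with the spruce tree in house 2.
From clue 6, the rose grower must be in house 3.
By clue 7, the person with the willow tree is in house 1.
The person who enjoys cooking is in house 2 (clue 3).
Clue 3: the lily grower is in house 2.
House 3 hobby: only chess fits.
So house 4 gets yoga for hobby.
So house 1 gets dahlia for flower.
The only flower still possible for house 4 is daisy.
From clue 2, the person with the poplar tree must be in house 3.
That leaves cedar as the tree for house 4.
So: house 1 = pottery/willow/dahlia, house 2 = cooking/spruce/lily, house 3 = chess/poplar/rose, house 4 = yoga/cedar/daisy.

3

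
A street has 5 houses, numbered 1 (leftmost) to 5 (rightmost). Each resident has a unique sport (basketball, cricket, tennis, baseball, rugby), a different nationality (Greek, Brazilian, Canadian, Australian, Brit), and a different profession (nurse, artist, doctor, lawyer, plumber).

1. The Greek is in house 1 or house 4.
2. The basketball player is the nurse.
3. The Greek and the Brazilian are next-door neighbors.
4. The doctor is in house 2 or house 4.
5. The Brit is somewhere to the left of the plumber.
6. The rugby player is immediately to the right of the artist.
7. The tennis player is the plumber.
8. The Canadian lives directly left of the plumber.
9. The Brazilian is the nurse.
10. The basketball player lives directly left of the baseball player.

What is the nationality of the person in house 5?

House 1's sport must be cricket (nothing else left).
House 5 nationality: only Australian fits.
The baseball player is narrowed to house 3 or 4; consider each.
Placing it in house 4 leads to a contradiction, so it's in house 3.
From clue 10, the basketball player must be in house 2.
By clue 2, the nurse is in house 2.
By clue 9, the Brazilian is in house 2.
That leaves lawyer as the profession for house 1.
That leaves artist as the profession for house 3.
So house 4 gets doctor for profession.
House 5's profession must be plumber (nothing else left).
Clue 3 places the Greek in house 1.
By clue 6, the rugby player is in house 4.
Clue 7: the tennis player is in house 5.
Clue 8 places the Canadian in house 4.
House 3 nationality: only Brit fits.
So: house 1 = cricket/Greek/lawyer, house 2 = basketball/Brazilian/nurse, house 3 = baseball/Brit/artist, house 4 = rugby/Canadian/doctor, house 5 = tennis/Australian/plumber.

Australian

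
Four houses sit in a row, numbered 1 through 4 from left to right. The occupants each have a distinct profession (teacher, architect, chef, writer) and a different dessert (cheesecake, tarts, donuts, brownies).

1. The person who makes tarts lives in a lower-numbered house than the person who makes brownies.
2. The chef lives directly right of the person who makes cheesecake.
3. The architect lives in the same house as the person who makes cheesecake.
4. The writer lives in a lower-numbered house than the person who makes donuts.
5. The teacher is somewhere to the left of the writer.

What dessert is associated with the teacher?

tarts

So house 4 gets chef for profession.
Clue 2 places the person who makes cheesecake in house 3.
By clue 3, the architect is in house 3.
That leaves teacher as the profession for house 1.
House 2's profession must be writer (nothing else left).
That leaves tarts as the dessert for house 1.
House 2 dessert: only brownies fits.
House 4's dessert must be donuts (nothing else left).
So: house 1 = teacher/tarts, house 2 = writer/brownies, house 3 = architect/cheesecake, house 4 = chef/donuts.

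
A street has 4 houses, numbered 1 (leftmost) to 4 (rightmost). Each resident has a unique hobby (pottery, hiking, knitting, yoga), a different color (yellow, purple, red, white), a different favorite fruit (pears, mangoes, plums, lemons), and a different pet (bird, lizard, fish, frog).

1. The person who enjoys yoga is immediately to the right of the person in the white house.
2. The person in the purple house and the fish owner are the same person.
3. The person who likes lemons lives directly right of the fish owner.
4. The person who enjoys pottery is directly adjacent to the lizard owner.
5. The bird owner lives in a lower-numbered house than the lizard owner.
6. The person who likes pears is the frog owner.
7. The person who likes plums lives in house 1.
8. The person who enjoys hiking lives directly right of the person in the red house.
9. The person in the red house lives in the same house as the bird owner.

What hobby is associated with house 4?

Clue 7 places the person who likes plums in house 1.
House 4 color: only yellow fits.
The person who enjoys hiking is narrowed to house 2 or 3 or 4; consider each.
Placing it in house 2 and house 4 leads to a contradiction, so it's in house 3.
By clue 8, the person in the red house is in house 2.
Clue 9 places the bird owner in house 2.
That leaves fish as the pet for house 1.
Clue 2: the person in the purple house is in house 1.
By clue 3, the person who likes lemons is in house 2.
By clue 4, the lizard owner is in house 3.
House 1 hobby: only knitting fits.
So house 3 gets white for color.
House 4's pet must be frog (nothing else left).
Clue 1: the person who enjoys yoga is in house 4.
Clue 6: the person who likes pears is in house 4.
That leaves pottery as the hobby for house 2.
House 3 favorite fruit: only mangoes fits.
So: house 1 = knitting/purple/plums/fish, house 2 = pottery/red/lemons/bird, house 3 = hiking/white/mangoes/lizard, house 4 = yoga/yellow/pears/frog.

yoga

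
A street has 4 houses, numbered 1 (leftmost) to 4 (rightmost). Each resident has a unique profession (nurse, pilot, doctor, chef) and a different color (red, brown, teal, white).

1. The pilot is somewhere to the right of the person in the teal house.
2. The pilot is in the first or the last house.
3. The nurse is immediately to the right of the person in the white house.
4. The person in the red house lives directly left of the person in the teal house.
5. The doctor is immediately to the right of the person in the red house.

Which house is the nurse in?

2

The pilot is in house 4 (clue 2).
That leaves chef as the profession for house 1.
So house 4 gets brown for color.
House 3's color must be teal (nothing else left).
From clue 4, the person in the red house must be in house 2.
Clue 5 places the doctor in house 3.
House 2's profession must be nurse (nothing else left).
The only color still possible for house 1 is white.
So: house 1 = chef/white, house 2 = nurse/red, house 3 = doctor/teal, house 4 = pilot/brown.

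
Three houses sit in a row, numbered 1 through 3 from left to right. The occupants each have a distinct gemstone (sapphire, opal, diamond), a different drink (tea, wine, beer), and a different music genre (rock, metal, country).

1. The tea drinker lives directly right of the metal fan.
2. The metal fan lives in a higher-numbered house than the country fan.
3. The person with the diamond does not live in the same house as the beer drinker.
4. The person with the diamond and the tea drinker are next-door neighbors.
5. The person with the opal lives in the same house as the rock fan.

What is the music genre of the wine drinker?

metal

By clue 2, the metal fan is in house 2.
From clue 2, the country fan must be in house 1.
House 3's music genre must be rock (nothing else left).
The tea drinker is in house 3 (clue 1).
Clue 4 places the person with the diamond in house 2.
By clue 5, the person with the opal is in house 3.
The only gemstone still possible for house 1 is sapphire.
Clue 3: the beer drinker is in house 1.
That leaves wine as the drink for house 2.
So: house 1 = sapphire/beer/country, house 2 = diamond/wine/metal, house 3 = opal/tea/rock.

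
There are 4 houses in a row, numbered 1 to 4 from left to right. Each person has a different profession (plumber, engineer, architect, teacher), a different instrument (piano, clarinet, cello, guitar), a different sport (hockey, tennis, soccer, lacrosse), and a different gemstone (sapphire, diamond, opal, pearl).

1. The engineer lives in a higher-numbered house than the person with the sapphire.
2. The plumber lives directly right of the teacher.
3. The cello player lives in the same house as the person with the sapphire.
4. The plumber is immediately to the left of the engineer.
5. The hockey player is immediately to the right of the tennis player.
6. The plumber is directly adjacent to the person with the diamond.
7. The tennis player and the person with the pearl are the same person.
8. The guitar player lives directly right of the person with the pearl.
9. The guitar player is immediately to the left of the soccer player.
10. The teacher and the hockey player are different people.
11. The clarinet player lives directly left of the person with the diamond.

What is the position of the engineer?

The only instrument still possible for house 4 is piano.
The engineer is narrowed to house 3 or 4; consider each.
Placing it in house 4 leads to a contradiction, so it's in house 3.
The plumber is in house 2 (clue 4).
By clue 6, the person with the diamond is in house 3.
Clue 11 places the clarinet player in house 2.
The only profession still possible for house 1 is teacher.
The only profession still possible for house 4 is architect.
The only instrument still possible for house 1 is cello.
The only instrument still possible for house 3 is guitar.
So house 4 gets opal for gemstone.
Clue 3: the person with the sapphire is in house 1.
By clue 8, the person with the pearl is in house 2.
By clue 9, the soccer player is in house 4.
From clue 7, the tennis player must be in house 2.
That leaves lacrosse as the sport for house 1.
The only sport still possible for house 3 is hockey.
So: house 1 = teacher/cello/lacrosse/sapphire, house 2 = plumber/clarinet/tennis/pearl, house 3 = engineer/guitar/hockey/diamond, house 4 = architect/piano/soccer/opal.

3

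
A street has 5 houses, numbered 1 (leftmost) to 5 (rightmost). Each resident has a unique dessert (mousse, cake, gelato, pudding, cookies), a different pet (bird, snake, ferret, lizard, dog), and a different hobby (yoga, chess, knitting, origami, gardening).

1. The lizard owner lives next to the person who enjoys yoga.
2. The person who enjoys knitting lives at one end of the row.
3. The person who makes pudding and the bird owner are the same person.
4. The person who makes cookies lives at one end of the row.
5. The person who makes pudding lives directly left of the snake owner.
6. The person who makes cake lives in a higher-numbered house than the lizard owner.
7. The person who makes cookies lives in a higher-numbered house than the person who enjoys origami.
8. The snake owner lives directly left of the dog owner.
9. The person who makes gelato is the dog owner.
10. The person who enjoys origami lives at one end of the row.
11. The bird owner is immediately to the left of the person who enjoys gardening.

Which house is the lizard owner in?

1

Clue 7: the person who makes cookies is in house 5.
Clue 10: the person who enjoys origami is in house 1.
House 5 pet: only ferret fits.
House 5 hobby: only knitting fits.
That leaves dog as the pet for house 4.
By clue 8, the snake owner is in house 3.
From clue 9, the person who makes gelato must be in house 4.
From clue 5, the person who makes pudding must be in house 2.
House 1's dessert must be mousse (nothing else left).
House 3's dessert must be cake (nothing else left).
House 4 hobby: only chess fits.
Clue 3: the bird owner is in house 2.
Clue 11 places the person who enjoys gardening in house 3.
That leaves lizard as the pet for house 1.
House 2's hobby must be yoga (nothing else left).
So: house 1 = mousse/lizard/origami, house 2 = pudding/bird/yoga, house 3 = cake/snake/gardening, house 4 = gelato/dog/chess, house 5 = cookies/ferret/knitting.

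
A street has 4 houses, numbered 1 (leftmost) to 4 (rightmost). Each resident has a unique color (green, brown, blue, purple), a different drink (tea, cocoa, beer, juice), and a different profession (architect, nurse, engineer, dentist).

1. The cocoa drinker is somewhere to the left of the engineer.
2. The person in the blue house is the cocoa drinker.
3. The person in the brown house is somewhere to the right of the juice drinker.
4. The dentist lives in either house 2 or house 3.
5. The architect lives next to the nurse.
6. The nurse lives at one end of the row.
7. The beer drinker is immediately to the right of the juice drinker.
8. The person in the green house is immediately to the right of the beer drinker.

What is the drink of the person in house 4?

House 4 drink: only tea fits.
That leaves nurse as the profession for house 1.
House 4 profession: only engineer fits.
By clue 5, the architect is in house 2.
That leaves dentist as the profession for house 3.
The person in the green house is narrowed to house 3 or 4; consider each.
Placing it in house 3 leads to a contradiction, so it's in house 4.
Clue 8 places the beer drinker in house 3.
Clue 7 places the juice drinker in house 2.
That leaves cocoa as the drink for house 1.
From clue 2, the person in the blue house must be in house 1.
By clue 3, the person in the brown house is in house 3.
House 2 color: only purple fits.
So: house 1 = blue/cocoa/nurse, house 2 = purple/juice/architect, house 3 = brown/beer/dentist, house 4 = green/tea/engineer.

tea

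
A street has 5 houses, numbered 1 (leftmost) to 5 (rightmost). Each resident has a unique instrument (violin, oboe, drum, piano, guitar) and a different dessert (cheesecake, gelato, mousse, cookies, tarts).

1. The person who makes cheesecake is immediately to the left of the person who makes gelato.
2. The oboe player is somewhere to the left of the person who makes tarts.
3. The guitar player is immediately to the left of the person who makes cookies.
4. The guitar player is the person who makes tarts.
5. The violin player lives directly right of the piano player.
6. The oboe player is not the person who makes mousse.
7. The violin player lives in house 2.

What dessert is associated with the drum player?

Clue 7: the violin player is in house 2.
House 5 instrument: only drum fits.
By clue 5, the piano player is in house 1.
So house 4 gets guitar for instrument.
Clue 2 places the person who makes tarts in house 4.
The person who makes cookies is in house 5 (clue 3).
So house 3 gets oboe for instrument.
The only dessert still possible for house 3 is gelato.
Clue 1 places the person who makes cheesecake in house 2.
House 1 dessert: only mousse fits.
So: house 1 = piano/mousse, house 2 = violin/cheesecake, house 3 = oboe/gelato, house 4 = guitar/tarts, house 5 = drum/cookies.

cookies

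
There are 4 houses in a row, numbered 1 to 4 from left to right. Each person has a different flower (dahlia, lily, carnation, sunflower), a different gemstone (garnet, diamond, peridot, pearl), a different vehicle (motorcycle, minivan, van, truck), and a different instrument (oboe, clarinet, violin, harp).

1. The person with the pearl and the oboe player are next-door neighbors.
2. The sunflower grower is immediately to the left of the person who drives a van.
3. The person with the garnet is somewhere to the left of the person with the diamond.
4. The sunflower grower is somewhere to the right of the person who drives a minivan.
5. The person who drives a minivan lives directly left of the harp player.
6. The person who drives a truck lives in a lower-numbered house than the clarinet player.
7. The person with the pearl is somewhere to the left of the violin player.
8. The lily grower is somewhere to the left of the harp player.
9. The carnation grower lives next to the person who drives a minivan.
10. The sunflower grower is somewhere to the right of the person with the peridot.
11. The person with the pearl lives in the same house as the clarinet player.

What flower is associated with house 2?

lily

House 4's flower must be dahlia (nothing else left).
So house 4 gets diamond for gemstone.
So house 1 gets oboe for instrument.
House 4 instrument: only violin fits.
Clue 1: the person with the pearl is in house 2.
By clue 11, the clarinet player is in house 2.
House 3 gemstone: only garnet fits.
So house 3 gets harp for instrument.
By clue 5, the person who drives a minivan is in house 2.
From clue 6, the person who drives a truck must be in house 1.
House 1 gemstone: only peridot fits.
Clue 4: the sunflower grower is in house 3.
That leaves lily as the flower for house 2.
By clue 2, the person who drives a van is in house 4.
So house 1 gets carnation for flower.
That leaves motorcycle as the vehicle for house 3.
So: house 1 = carnation/peridot/truck/oboe, house 2 = lily/pearl/minivan/clarinet, house 3 = sunflower/garnet/motorcycle/harp, house 4 = dahlia/diamond/van/violin.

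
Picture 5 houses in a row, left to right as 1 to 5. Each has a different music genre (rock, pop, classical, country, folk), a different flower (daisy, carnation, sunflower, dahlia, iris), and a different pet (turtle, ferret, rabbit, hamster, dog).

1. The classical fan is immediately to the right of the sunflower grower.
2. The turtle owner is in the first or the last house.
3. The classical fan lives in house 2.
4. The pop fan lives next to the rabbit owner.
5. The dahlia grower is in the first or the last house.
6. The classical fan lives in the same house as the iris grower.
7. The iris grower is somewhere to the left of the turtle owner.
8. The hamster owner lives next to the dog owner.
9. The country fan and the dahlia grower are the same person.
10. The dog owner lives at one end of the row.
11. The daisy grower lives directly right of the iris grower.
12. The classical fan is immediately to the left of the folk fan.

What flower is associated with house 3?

daisy

The classical fan is in house 2 (clue 3).
From clue 6, the iris grower must be in house 2.
From clue 7, the turtle owner must be in house 5.
Clue 11 places the daisy grower in house 3.
By clue 12, the folk fan is in house 3.
So house 1 gets dog for pet.
By clue 1, the sunflower grower is in house 1.
Clue 8: the hamster owner is in house 2.
House 4 flower: only carnation fits.
So house 5 gets dahlia for flower.
The country fan is in house 5 (clue 9).
House 1's music genre must be rock (nothing else left).
That leaves pop as the music genre for house 4.
Clue 4 places the rabbit owner in house 3.
That leaves ferret as the pet for house 4.
So: house 1 = rock/sunflower/dog, house 2 = classical/iris/hamster, house 3 = folk/daisy/rabbit, house 4 = pop/carnation/ferret, house 5 = country/dahlia/turtle.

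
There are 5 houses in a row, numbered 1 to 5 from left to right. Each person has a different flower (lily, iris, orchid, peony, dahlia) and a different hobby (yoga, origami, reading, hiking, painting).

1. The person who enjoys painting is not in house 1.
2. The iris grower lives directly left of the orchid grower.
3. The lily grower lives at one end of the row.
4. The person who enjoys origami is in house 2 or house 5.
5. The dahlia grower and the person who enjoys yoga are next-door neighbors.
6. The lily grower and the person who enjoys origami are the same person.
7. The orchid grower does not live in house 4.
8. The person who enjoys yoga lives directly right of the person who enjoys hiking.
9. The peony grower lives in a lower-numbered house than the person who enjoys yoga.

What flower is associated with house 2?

iris

From clue 6, the lily grower must be in house 5.
From clue 6, the person who enjoys origami must be in house 5.
So house 4 gets dahlia for flower.
Clue 5: the person who enjoys yoga is in house 3.
By clue 8, the person who enjoys hiking is in house 2.
So house 3 gets orchid for flower.
That leaves reading as the hobby for house 1.
The only hobby still possible for house 4 is painting.
Clue 2: the iris grower is in house 2.
House 1's flower must be peony (nothing else left).
So: house 1 = peony/reading, house 2 = iris/hiking, house 3 = orchid/yoga, house 4 = dahlia/painting, house 5 = lily/origami.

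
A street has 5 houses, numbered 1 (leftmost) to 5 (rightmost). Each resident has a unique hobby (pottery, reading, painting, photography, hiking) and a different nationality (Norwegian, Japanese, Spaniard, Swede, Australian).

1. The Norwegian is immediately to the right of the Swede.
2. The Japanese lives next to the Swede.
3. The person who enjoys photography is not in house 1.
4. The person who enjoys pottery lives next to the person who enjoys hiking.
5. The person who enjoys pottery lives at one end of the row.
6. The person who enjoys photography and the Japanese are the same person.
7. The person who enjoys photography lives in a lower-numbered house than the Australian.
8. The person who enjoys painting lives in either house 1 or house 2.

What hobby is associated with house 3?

reading

The person who enjoys hiking is narrowed to house 2 or 4; consider each.
Placing it in house 2 leads to a contradiction, so it's in house 4.
Clue 4: the person who enjoys pottery is in house 5.
The person who enjoys painting is narrowed to house 1 or 2; consider each.
Placing it in house 2 leads to a contradiction, so it's in house 1.
The person who enjoys photography is narrowed to house 2 or 3; consider each.
Placing it in house 3 leads to a contradiction, so it's in house 2.
Clue 6 places the Japanese in house 2.
House 3 hobby: only reading fits.
Clue 2: the Swede is in house 3.
House 1 nationality: only Spaniard fits.
From clue 1, the Norwegian must be in house 4.
The only nationality still possible for house 5 is Australian.
So: house 1 = painting/Spaniard, house 2 = photography/Japanese, house 3 = reading/Swede, house 4 = hiking/Norwegian, house 5 = pottery/Australian.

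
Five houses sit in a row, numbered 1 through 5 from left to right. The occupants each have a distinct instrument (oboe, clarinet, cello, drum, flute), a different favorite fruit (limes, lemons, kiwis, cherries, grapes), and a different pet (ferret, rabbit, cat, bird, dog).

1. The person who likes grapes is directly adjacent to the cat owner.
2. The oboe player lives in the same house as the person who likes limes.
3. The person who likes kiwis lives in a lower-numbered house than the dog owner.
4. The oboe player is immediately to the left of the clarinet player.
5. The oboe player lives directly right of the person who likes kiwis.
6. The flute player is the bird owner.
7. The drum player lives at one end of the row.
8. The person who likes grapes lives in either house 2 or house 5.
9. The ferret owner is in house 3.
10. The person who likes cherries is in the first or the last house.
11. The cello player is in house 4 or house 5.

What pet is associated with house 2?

The ferret owner is in house 3 (clue 9).
The cello player is narrowed to house 4 or 5; consider each.
Placing it in house 4 leads to a contradiction, so it's in house 5.
So house 1 gets drum for instrument.
House 4 favorite fruit: only lemons fits.
House 3 favorite fruit: only limes fits.
From clue 2, the oboe player must be in house 3.
Clue 4: the clarinet player is in house 4.
Clue 5 places the person who likes kiwis in house 2.
House 2's instrument must be flute (nothing else left).
That leaves cherries as the favorite fruit for house 1.
House 5's favorite fruit must be grapes (nothing else left).
From clue 1, the cat owner must be in house 4.
Clue 6 places the bird owner in house 2.
That leaves rabbit as the pet for house 1.
So house 5 gets dog for pet.
So: house 1 = drum/cherries/rabbit, house 2 = flute/kiwis/bird, house 3 = oboe/limes/ferret, house 4 = clarinet/lemons/cat, house 5 = cello/grapes/dog.

bird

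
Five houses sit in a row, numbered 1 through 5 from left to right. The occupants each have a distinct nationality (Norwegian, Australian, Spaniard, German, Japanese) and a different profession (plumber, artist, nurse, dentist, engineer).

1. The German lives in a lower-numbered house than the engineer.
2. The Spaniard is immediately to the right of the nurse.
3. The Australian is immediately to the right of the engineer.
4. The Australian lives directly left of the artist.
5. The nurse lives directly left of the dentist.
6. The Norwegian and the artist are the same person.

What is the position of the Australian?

4

The Australian is narrowed to house 3 or 4; consider each.
Placing it in house 3 leads to a contradiction, so it's in house 4.
Clue 3 places the engineer in house 3.
From clue 4, the artist must be in house 5.
By clue 6, the Norwegian is in house 5.
Clue 5 places the nurse in house 1.
Clue 5: the dentist is in house 2.
So house 4 gets plumber for profession.
From clue 2, the Spaniard must be in house 2.
House 1's nationality must be German (nothing else left).
House 3 nationality: only Japanese fits.
So: house 1 = German/nurse, house 2 = Spaniard/dentist, house 3 = Japanese/engineer, house 4 = Australian/plumber, house 5 = Norwegian/artist.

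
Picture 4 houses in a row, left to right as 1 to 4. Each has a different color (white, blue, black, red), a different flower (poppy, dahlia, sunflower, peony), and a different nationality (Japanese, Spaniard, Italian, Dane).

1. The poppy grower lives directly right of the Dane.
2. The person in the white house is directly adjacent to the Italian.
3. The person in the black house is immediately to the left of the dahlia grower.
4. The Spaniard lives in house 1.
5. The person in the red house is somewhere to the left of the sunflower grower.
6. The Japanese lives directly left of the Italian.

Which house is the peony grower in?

By clue 4, the Spaniard is in house 1.
The only flower still possible for house 1 is peony.
The only nationality still possible for house 4 is Italian.
The person in the white house is in house 3 (clue 2).
Clue 6: the Japanese is in house 3.
The only color still possible for house 4 is blue.
So house 2 gets Dane for nationality.
By clue 1, the poppy grower is in house 3.
House 2's flower must be dahlia (nothing else left).
So house 4 gets sunflower for flower.
From clue 3, the person in the black house must be in house 1.
The only color still possible for house 2 is red.
So: house 1 = black/peony/Spaniard, house 2 = red/dahlia/Dane, house 3 = white/poppy/Japanese, house 4 = blue/sunflower/Italian.

1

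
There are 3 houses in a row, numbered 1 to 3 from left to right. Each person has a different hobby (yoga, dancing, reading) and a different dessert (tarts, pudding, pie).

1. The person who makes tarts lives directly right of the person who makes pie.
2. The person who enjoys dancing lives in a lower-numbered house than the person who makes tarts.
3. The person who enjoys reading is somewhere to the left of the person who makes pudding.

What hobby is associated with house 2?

reading

House 3's hobby must be yoga (nothing else left).
That leaves pie as the dessert for house 1.
From clue 1, the person who makes tarts must be in house 2.
From clue 2, the person who enjoys dancing must be in house 1.
House 2 hobby: only reading fits.
House 3 dessert: only pudding fits.
So: house 1 = dancing/pie, house 2 = reading/tarts, house 3 = yoga/pudding.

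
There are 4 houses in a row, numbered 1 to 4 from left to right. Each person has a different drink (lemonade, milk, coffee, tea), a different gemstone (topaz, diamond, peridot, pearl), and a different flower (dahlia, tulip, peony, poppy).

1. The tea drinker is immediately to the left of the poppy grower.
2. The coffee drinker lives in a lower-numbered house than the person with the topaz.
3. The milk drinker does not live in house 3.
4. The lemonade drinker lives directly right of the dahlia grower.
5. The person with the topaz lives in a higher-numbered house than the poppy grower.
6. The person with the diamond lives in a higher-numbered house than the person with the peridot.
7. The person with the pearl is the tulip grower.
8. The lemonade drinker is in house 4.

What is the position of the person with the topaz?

By clue 8, the lemonade drinker is in house 4.
Clue 4: the dahlia grower is in house 3.
The only drink still possible for house 3 is coffee.
That leaves poppy as the flower for house 2.
The tea drinker is in house 1 (clue 1).
By clue 2, the person with the topaz is in house 4.
House 2's drink must be milk (nothing else left).
The only gemstone still possible for house 1 is pearl.
Clue 6: the person with the diamond is in house 3.
The person with the peridot is in house 2 (clue 6).
By clue 7, the tulip grower is in house 1.
The only flower still possible for house 4 is peony.
So: house 1 = tea/pearl/tulip, house 2 = milk/peridot/poppy, house 3 = coffee/diamond/dahlia, house 4 = lemonade/topaz/peony.

4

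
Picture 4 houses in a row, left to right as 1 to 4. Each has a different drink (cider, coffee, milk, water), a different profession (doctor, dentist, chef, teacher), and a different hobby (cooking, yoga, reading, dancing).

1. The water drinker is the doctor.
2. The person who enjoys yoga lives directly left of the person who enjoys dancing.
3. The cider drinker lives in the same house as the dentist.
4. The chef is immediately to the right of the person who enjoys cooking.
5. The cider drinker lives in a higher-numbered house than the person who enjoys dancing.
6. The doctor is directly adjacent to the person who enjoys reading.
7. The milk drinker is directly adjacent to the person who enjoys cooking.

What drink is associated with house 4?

cider

That leaves reading as the hobby for house 4.
By clue 6, the doctor is in house 3.
That leaves teacher as the profession for house 1.
That leaves chef as the profession for house 2.
House 4's profession must be dentist (nothing else left).
From clue 1, the water drinker must be in house 3.
By clue 3, the cider drinker is in house 4.
The person who enjoys cooking is in house 1 (clue 4).
From clue 7, the milk drinker must be in house 2.
So house 1 gets coffee for drink.
So house 2 gets yoga for hobby.
The only hobby still possible for house 3 is dancing.
So: house 1 = coffee/teacher/cooking, house 2 = milk/chef/yoga, house 3 = water/doctor/dancing, house 4 = cider/dentist/reading.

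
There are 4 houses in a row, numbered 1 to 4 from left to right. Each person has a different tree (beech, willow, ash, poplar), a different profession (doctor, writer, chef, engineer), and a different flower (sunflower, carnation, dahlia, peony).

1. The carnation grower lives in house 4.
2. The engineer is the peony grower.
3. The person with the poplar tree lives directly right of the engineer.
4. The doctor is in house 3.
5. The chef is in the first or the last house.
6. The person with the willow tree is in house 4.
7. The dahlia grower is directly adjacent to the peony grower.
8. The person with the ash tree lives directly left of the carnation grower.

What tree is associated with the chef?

willow

From clue 1, the carnation grower must be in house 4.
The doctor is in house 3 (clue 4).
Clue 6 places the person with the willow tree in house 4.
Clue 8 places the person with the ash tree in house 3.
That leaves beech as the tree for house 1.
The only tree still possible for house 2 is poplar.
The engineer is in house 1 (clue 3).
That leaves writer as the profession for house 2.
House 4's profession must be chef (nothing else left).
From clue 2, the peony grower must be in house 1.
Clue 7 places the dahlia grower in house 2.
House 3's flower must be sunflower (nothing else left).
So: house 1 = beech/engineer/peony, house 2 = poplar/writer/dahlia, house 3 = ash/doctor/sunflower, house 4 = willow/chef/carnation.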